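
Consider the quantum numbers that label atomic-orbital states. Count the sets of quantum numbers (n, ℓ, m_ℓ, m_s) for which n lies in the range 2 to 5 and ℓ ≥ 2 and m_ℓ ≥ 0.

Count contributing orbitals for each principal shell:
n=3 → 3; n=4 → 7; n=5 → 12.
Orbitals: 3 + 7 + 12 = 22. Including both spin states (m_s = ±1/2) gives 2 × 22 = 44 states.

44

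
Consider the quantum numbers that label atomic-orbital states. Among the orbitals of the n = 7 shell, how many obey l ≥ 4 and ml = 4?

3

The n = 7 shell has l = 0 through 6; check each.
Orbitals with l ≥ 4 and ml = 4, by l: l=4 → 1; l=5 → 1; l=6 → 1.
Total orbitals: 1 + 1 + 1 = 3.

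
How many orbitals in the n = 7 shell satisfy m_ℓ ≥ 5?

Orbitals with m_ℓ ≥ 5, by ℓ: ℓ=5 → 1; ℓ=6 → 2.
Total orbitals: 1 + 2 = 3.

3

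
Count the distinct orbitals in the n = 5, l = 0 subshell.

A subshell has 2l+1 orbitals; with l = 0, that's 1.

1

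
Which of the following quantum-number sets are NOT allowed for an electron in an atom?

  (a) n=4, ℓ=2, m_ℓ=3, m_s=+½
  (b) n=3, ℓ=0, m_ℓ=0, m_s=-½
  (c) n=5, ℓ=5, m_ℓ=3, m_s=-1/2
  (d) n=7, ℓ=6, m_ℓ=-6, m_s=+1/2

(a) and (c)

(a) has |m_ℓ| = 3 > ℓ = 2, violating −ℓ ≤ m_ℓ ≤ ℓ.
(c) has ℓ = 5 ≥ n = 5, violating 0 ≤ ℓ ≤ n−1.
The remaining sets (b), (d) satisfy all four rules.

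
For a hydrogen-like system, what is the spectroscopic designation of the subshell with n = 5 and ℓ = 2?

5d

ℓ = 2 corresponds to the letter 'd', so the subshell is 5d.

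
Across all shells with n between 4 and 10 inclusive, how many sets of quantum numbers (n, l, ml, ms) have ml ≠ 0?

644

Work shell by shell — for each n, count the (l, ml) pairs that satisfy ml ≠ 0:
n=4 → 12; n=5 → 20; n=6 → 30; n=7 → 42; n=8 → 56; n=9 → 72; n=10 → 90.
Orbitals: 12 + 20 + 30 + 42 + 56 + 72 + 90 = 322. Including both spin states (ms = ±1/2) gives 2 × 322 = 644 states.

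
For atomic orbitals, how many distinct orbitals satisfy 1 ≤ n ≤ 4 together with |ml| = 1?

For each n in the range, tally the orbitals obeying |ml| = 1:
n=2 → 2; n=3 → 4; n=4 → 6.
Total orbitals: 2 + 4 + 6 = 12.

12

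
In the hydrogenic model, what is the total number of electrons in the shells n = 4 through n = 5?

Shell n has n² orbitals: 4²=16 + 5²=25 = 41 orbitals.
Two spin states per orbital: 2 × 41 = 82 electrons.

82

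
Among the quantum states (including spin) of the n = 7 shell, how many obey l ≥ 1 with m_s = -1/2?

For n = 7, l ranges over 0 … 6.
Contributions: l=1 → 3; l=2 → 5; l=3 → 7; l=4 → 9; l=5 → 11; l=6 → 13.
Orbitals: 3 + 5 + 7 + 9 + 11 + 13 = 48. With m_s fixed to a single value there is one state per orbital, giving 48 states.

48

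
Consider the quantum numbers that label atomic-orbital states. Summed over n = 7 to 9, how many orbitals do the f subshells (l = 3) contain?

An f subshell (l = 3) exists for every n ≥ 4, so shells n = 7, 8, 9 each contribute one — 3 subshells.
Since each f subshell has 2·3+1 = 7 orbitals, the total is 3 × 7 = 21.

21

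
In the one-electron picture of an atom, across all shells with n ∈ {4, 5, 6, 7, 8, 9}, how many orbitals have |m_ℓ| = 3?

Count contributing orbitals for each principal shell:
n=4 → 2; n=5 → 4; n=6 → 6; n=7 → 8; n=8 → 10; n=9 → 12.
Total orbitals: 2 + 4 + 6 + 8 + 10 + 12 = 42.

42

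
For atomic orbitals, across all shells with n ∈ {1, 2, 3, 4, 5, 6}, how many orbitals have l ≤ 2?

41

Per-shell orbital counts meeting the constraint:
n=1 → 1; n=2 → 4; n=3 → 9; n=4 → 9; n=5 → 9; n=6 → 9.
Total orbitals: 1 + 4 + 9 + 9 + 9 + 9 = 41.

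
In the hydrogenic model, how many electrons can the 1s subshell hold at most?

A subshell with ℓ = 0 has 2ℓ+1 = 1 orbital, each holding 2 electrons (spin ±1/2), so 1 × 2 = 2.

2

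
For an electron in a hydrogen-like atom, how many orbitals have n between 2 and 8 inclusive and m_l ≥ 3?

35

Go shell by shell, enumerating (l, m_l) with m_l ≥ 3:
n=4 → 1; n=5 → 3; n=6 → 6; n=7 → 10; n=8 → 15.
Total orbitals: 1 + 3 + 6 + 10 + 15 = 35.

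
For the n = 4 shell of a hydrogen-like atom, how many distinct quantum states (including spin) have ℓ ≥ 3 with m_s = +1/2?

7

Go through ℓ = 0, …, 3 (the values permitted for n = 4).
Orbitals with ℓ ≥ 3, by ℓ: ℓ=3 → 7.
Orbitals: 7. With m_s fixed to a single value there is one state per orbital, giving 7 states.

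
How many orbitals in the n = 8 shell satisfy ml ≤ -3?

15

The n = 8 shell has l = 0 through 7; check each.
Per l-value: l=3 → 1; l=4 → 2; l=5 → 3; l=6 → 4; l=7 → 5.
Total orbitals: 1 + 2 + 3 + 4 + 5 = 15.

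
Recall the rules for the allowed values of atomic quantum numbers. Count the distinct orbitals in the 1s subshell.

A subshell has 2l+1 orbitals; with l = 0, that's 1.

1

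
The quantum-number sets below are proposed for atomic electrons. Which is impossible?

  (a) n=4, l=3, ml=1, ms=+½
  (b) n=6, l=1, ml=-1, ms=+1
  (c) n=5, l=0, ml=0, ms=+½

(b) has ms = +1, but an electron's spin must be ±1/2.
The remaining sets (a), (c) satisfy all four rules.

(b)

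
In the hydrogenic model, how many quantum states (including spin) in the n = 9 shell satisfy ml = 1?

Go through l = 0, …, 8 (the values permitted for n = 9).
Per l-value: l=1 → 1; l=2 → 1; l=3 → 1; l=4 → 1; l=5 → 1; l=6 → 1; l=7 → 1; l=8 → 1.
Orbitals: 1 + 1 + 1 + 1 + 1 + 1 + 1 + 1 = 8. Each orbital carries two spin states, so 8 × 2 = 16 states.

16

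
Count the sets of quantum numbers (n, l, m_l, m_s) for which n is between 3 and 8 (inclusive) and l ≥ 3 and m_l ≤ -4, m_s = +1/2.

For each n in the range, tally the orbitals obeying l ≥ 3 and m_l ≤ -4:
n=5 → 1; n=6 → 3; n=7 → 6; n=8 → 10.
Orbitals: 1 + 3 + 6 + 10 = 20. With m_s fixed to +1/2 there is one state per orbital, so 20 states.

20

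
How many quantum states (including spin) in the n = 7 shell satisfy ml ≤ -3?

The n = 7 shell has l = 0 through 6; check each.
Per l-value: l=3 → 1; l=4 → 2; l=5 → 3; l=6 → 4.
Orbitals: 1 + 2 + 3 + 4 = 10. Each orbital carries two spin states, so 10 × 2 = 20 states.

20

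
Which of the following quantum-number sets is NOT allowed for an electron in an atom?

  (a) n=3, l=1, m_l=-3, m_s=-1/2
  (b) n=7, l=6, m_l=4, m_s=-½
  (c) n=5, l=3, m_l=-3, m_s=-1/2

(a)

(a) has |m_l| = 3 > l = 1, violating −l ≤ m_l ≤ l.
The remaining sets (b), (c) satisfy all four rules.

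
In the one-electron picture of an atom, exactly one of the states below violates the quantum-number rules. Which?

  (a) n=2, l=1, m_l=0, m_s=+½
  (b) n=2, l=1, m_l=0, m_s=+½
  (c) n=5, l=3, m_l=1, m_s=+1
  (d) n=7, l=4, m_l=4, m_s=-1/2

(c)

(c) has m_s = +1, but an electron's spin must be ±1/2.
The remaining sets (a), (b), (d) satisfy all four rules.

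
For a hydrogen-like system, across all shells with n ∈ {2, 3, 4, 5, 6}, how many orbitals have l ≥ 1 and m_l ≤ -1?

For each n in the range, tally the orbitals obeying l ≥ 1 and m_l ≤ -1:
n=2 → 1; n=3 → 3; n=4 → 6; n=5 → 10; n=6 → 15.
Total orbitals: 1 + 3 + 6 + 10 + 15 = 35.

35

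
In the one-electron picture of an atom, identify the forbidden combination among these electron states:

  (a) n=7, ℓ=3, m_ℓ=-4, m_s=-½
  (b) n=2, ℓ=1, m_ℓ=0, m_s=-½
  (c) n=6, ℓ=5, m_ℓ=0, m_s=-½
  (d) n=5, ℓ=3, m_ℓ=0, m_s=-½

(a)

(a) has |m_ℓ| = 4 > ℓ = 3, violating −ℓ ≤ m_ℓ ≤ ℓ.
The remaining sets (b), (c), (d) satisfy all four rules.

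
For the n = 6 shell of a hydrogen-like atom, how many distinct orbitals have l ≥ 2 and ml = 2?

4

With n = 6 the allowed l are 0, 1, …, 5.
Per l-value: l=2 → 1; l=3 → 1; l=4 → 1; l=5 → 1.
Total orbitals: 1 + 1 + 1 + 1 = 4.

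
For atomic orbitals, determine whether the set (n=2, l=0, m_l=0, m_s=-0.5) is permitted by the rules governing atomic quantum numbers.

Allowed

n = 2 is a positive integer. l = 0 satisfies 0 ≤ l ≤ n−1 = 1. m_l = 0 lies in the range −l … +l (here 0). m_s = -1/2 is one of ±1/2.
All four constraints are satisfied.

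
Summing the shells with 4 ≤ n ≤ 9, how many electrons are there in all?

Shell n has n² orbitals: 4²=16 + 5²=25 + 6²=36 + 7²=49 + 8²=64 + 9²=81 = 271 orbitals.
Two spin states per orbital: 2 × 271 = 542 electrons.

542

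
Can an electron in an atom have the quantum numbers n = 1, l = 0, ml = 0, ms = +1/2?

n = 1 is a positive integer. l = 0 satisfies 0 ≤ l ≤ n−1 = 0. ml = 0 lies in the range −l … +l (here 0). ms = +1/2 is one of ±1/2.
All four constraints are satisfied.

Valid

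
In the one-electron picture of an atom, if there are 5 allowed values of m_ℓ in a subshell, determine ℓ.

ℓ = 2

m_ℓ ranges over 2ℓ+1 integers, so 2ℓ+1 = 5 ⇒ ℓ = 2.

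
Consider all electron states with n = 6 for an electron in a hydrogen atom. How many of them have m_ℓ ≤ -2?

For n = 6, ℓ ranges over 0 … 5.
Per ℓ-value: ℓ=2 → 1; ℓ=3 → 2; ℓ=4 → 3; ℓ=5 → 4.
Orbitals: 1 + 2 + 3 + 4 = 10. Each orbital carries two spin states, so 10 × 2 = 20 states.

20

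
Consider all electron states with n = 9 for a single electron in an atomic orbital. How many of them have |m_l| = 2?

28

Go through l = 0, …, 8 (the values permitted for n = 9).
The (l, m_l) pairs meeting |m_l| = 2 give: l=2 → 2; l=3 → 2; l=4 → 2; l=5 → 2; l=6 → 2; l=7 → 2; l=8 → 2.
Orbitals: 2 + 2 + 2 + 2 + 2 + 2 + 2 = 14. Each orbital carries two spin states, so 14 × 2 = 28 states.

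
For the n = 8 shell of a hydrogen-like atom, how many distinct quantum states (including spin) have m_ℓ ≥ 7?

Go through ℓ = 0, …, 7 (the values permitted for n = 8).
Contributions: ℓ=7 → 1.
Orbitals: 1. Each orbital carries two spin states, so 1 × 2 = 2 states.

2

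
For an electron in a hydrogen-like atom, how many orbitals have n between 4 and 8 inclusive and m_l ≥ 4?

Count contributing orbitals for each principal shell:
n=5 → 1; n=6 → 3; n=7 → 6; n=8 → 10.
Total orbitals: 1 + 3 + 6 + 10 = 20.

20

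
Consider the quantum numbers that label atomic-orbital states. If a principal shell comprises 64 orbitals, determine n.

n² = 64 ⇒ n = 8.

n = 8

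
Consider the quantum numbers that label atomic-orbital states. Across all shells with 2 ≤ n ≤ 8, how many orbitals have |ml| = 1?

Per-shell orbital counts meeting the constraint:
n=2 → 2; n=3 → 4; n=4 → 6; n=5 → 8; n=6 → 10; n=7 → 12; n=8 → 14.
Total orbitals: 2 + 4 + 6 + 8 + 10 + 12 + 14 = 56.

56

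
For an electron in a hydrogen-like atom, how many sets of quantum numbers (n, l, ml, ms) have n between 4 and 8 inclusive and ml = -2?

40

Work shell by shell — for each n, count the (l, ml) pairs that satisfy ml = -2:
n=4 → 2; n=5 → 3; n=6 → 4; n=7 → 5; n=8 → 6.
Orbitals: 2 + 3 + 4 + 5 + 6 = 20. Including both spin states (ms = ±1/2) gives 2 × 20 = 40 states.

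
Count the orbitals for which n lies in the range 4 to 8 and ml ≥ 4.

20

For each n in the range, tally the orbitals obeying ml ≥ 4:
n=5 → 1; n=6 → 3; n=7 → 6; n=8 → 10.
Total orbitals: 1 + 3 + 6 + 10 = 20.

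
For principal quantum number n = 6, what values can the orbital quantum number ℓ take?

ℓ is an integer with 0 ≤ ℓ ≤ n−1, so for n = 6: ℓ = 0, 1, 2, 3, 4, 5.

0, 1, 2, 3, 4, 5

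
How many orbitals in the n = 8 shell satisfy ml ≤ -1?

28

The n = 8 shell has l = 0 through 7; check each.
The (l, ml) pairs meeting ml ≤ -1 give: l=1 → 1; l=2 → 2; l=3 → 3; l=4 → 4; l=5 → 5; l=6 → 6; l=7 → 7.
Total orbitals: 1 + 2 + 3 + 4 + 5 + 6 + 7 = 28.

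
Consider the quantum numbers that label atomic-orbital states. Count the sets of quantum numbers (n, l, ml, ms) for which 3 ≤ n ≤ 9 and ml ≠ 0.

476

Treat each shell separately and count matching orbitals:
n=3 → 6; n=4 → 12; n=5 → 20; n=6 → 30; n=7 → 42; n=8 → 56; n=9 → 72.
Orbitals: 6 + 12 + 20 + 30 + 42 + 56 + 72 = 238. Including both spin states (ms = ±1/2) gives 2 × 238 = 476 states.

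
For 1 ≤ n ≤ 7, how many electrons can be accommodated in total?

Total orbitals = 1² + 2² + 3² + 4² + 5² + 6² + 7² = 140. Doubling for spin gives 280 electrons.

280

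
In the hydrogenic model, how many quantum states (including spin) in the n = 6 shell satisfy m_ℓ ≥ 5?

2

The n = 6 shell has ℓ = 0 through 5; check each.
Per ℓ-value: ℓ=5 → 1.
Orbitals: 1. Each orbital carries two spin states, so 1 × 2 = 2 states.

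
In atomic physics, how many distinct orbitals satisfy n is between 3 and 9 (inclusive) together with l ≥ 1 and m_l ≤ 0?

Treat each shell separately and count matching orbitals:
n=3 → 5; n=4 → 9; n=5 → 14; n=6 → 20; n=7 → 27; n=8 → 35; n=9 → 44.
Total orbitals: 5 + 9 + 14 + 20 + 27 + 35 + 44 = 154.

154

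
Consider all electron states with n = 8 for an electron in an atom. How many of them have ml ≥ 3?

30

For n = 8, l ranges over 0 … 7.
The (l, ml) pairs meeting ml ≥ 3 give: l=3 → 1; l=4 → 2; l=5 → 3; l=6 → 4; l=7 → 5.
Orbitals: 1 + 2 + 3 + 4 + 5 = 15. Each orbital carries two spin states, so 15 × 2 = 30 states.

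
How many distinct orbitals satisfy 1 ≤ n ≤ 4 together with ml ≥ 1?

10

Go shell by shell, enumerating (l, ml) with ml ≥ 1:
n=2 → 1; n=3 → 3; n=4 → 6.
Total orbitals: 1 + 3 + 6 = 10.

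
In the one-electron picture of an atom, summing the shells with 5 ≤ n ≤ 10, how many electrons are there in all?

710

Shell n has n² orbitals: 5²=25 + 6²=36 + 7²=49 + 8²=64 + 9²=81 + 10²=100 = 355 orbitals.
Two spin states per orbital: 2 × 355 = 710 electrons.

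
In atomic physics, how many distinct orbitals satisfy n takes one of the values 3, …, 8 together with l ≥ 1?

193

Treat each shell separately and count matching orbitals:
n=3 → 8; n=4 → 15; n=5 → 24; n=6 → 35; n=7 → 48; n=8 → 63.
Total orbitals: 8 + 15 + 24 + 35 + 48 + 63 = 193.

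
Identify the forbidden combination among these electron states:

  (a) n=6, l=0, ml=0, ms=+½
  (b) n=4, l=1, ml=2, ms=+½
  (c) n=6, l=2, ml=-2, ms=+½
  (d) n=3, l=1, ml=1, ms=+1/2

(b)

(b) has |ml| = 2 > l = 1, violating −l ≤ ml ≤ l.
The remaining sets (a), (c), (d) satisfy all four rules.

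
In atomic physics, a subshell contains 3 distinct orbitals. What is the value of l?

2l+1 = 3 gives l = 1.

l = 1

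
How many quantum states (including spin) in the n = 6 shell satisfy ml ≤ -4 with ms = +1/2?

3

Contributions: l=4 → 1; l=5 → 2.
Orbitals: 1 + 2 = 3. With ms fixed to a single value there is one state per orbital, giving 3 states.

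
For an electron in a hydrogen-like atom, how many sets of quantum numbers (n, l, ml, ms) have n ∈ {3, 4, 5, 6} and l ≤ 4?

150

Count contributing orbitals for each principal shell:
n=3 → 9; n=4 → 16; n=5 → 25; n=6 → 25.
Orbitals: 9 + 16 + 25 + 25 = 75. Including both spin states (ms = ±1/2) gives 2 × 75 = 150 states.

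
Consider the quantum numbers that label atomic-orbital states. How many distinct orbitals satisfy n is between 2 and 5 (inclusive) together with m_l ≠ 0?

Per-shell orbital counts meeting the constraint:
n=2 → 2; n=3 → 6; n=4 → 12; n=5 → 20.
Total orbitals: 2 + 6 + 12 + 20 = 40.

40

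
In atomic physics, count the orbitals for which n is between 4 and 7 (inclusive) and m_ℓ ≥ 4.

Go shell by shell, enumerating (ℓ, m_ℓ) with m_ℓ ≥ 4:
n=5 → 1; n=6 → 3; n=7 → 6.
Total orbitals: 1 + 3 + 6 = 10.

10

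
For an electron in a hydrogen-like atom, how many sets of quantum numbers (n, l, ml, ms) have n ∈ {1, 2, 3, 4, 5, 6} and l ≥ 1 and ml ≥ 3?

Count contributing orbitals for each principal shell:
n=4 → 1; n=5 → 3; n=6 → 6.
Orbitals: 1 + 3 + 6 = 10. Including both spin states (ms = ±1/2) gives 2 × 10 = 20 states.

20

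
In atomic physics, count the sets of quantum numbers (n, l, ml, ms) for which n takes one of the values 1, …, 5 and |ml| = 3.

12

Count contributing orbitals for each principal shell:
n=4 → 2; n=5 → 4.
Orbitals: 2 + 4 = 6. Including both spin states (ms = ±1/2) gives 2 × 6 = 12 states.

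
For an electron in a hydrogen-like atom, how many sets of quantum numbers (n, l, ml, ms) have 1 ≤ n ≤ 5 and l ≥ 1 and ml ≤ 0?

For each n in the range, tally the orbitals obeying l ≥ 1 and ml ≤ 0:
n=2 → 2; n=3 → 5; n=4 → 9; n=5 → 14.
Orbitals: 2 + 5 + 9 + 14 = 30. Including both spin states (ms = ±1/2) gives 2 × 30 = 60 states.

60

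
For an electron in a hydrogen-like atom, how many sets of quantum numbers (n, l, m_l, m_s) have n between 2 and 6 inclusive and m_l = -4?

6

Treat each shell separately and count matching orbitals:
n=5 → 1; n=6 → 2.
Orbitals: 1 + 2 = 3. Including both spin states (m_s = ±1/2) gives 2 × 3 = 6 states.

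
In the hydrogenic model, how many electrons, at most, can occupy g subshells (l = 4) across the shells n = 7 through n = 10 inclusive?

72

A g subshell (l = 4) exists for every n ≥ 5, so shells n = 7, 8, 9, 10 each contribute one — 4 subshells.
Since each g subshell holds 2(2·4+1) = 18 electrons, the total is 4 × 18 = 72.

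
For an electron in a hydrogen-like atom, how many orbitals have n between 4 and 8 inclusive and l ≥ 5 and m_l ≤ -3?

For each n in the range, tally the orbitals obeying l ≥ 5 and m_l ≤ -3:
n=6 → 3; n=7 → 7; n=8 → 12.
Total orbitals: 3 + 7 + 12 = 22.

22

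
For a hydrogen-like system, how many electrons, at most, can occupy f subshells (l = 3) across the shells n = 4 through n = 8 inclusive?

An f subshell (l = 3) exists for every n ≥ 4, so shells n = 4, 5, 6, 7, 8 each contribute one — 5 subshells.
Since each f subshell holds 2(2·3+1) = 14 electrons, the total is 5 × 14 = 70.

70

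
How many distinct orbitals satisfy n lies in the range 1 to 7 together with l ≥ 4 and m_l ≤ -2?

22

For each n in the range, tally the orbitals obeying l ≥ 4 and m_l ≤ -2:
n=5 → 3; n=6 → 7; n=7 → 12.
Total orbitals: 3 + 7 + 12 = 22.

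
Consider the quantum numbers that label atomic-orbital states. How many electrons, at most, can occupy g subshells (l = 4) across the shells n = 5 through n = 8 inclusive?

72

A g subshell (l = 4) exists for every n ≥ 5, so shells n = 5, 6, 7, 8 each contribute one — 4 subshells.
Since each g subshell holds 2(2·4+1) = 18 electrons, the total is 4 × 18 = 72.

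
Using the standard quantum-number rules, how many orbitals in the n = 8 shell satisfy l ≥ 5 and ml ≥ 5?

6

Orbitals with l ≥ 5 and ml ≥ 5, by l: l=5 → 1; l=6 → 2; l=7 → 3.
Total orbitals: 1 + 2 + 3 = 6.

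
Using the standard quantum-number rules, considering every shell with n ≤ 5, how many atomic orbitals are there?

Total orbitals = 1² + 2² + 3² + 4² + 5² = 55.

55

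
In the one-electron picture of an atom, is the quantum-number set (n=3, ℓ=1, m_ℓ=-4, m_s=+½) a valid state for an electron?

The magnetic quantum number must satisfy −ℓ ≤ m_ℓ ≤ ℓ. With ℓ = 1, m_ℓ can only be -1, 0, 1, so m_ℓ = -4 is forbidden.

Not allowed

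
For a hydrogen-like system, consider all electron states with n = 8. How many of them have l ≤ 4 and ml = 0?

10

Contributions: l=0 → 1; l=1 → 1; l=2 → 1; l=3 → 1; l=4 → 1.
Orbitals: 1 + 1 + 1 + 1 + 1 = 5. Each orbital carries two spin states, so 5 × 2 = 10 states.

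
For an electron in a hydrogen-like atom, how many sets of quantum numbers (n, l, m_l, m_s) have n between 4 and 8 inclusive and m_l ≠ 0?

320

Treat each shell separately and count matching orbitals:
n=4 → 12; n=5 → 20; n=6 → 30; n=7 → 42; n=8 → 56.
Orbitals: 12 + 20 + 30 + 42 + 56 = 160. Including both spin states (m_s = ±1/2) gives 2 × 160 = 320 states.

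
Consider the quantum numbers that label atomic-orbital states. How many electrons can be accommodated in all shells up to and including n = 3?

Total orbitals = 1² + 2² + 3² = 14. Doubling for spin gives 28 electrons.

28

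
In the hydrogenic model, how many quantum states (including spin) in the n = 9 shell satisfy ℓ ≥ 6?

90

With n = 9 the allowed ℓ are 0, 1, …, 8.
The (ℓ, m_ℓ) pairs meeting ℓ ≥ 6 give: ℓ=6 → 13; ℓ=7 → 15; ℓ=8 → 17.
Orbitals: 13 + 15 + 17 = 45. Each orbital carries two spin states, so 45 × 2 = 90 states.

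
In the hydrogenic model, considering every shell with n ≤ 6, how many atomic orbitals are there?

91

Total orbitals = 1² + 2² + 3² + 4² + 5² + 6² = 91.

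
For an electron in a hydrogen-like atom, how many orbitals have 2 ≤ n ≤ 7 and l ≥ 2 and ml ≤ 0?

65

Work shell by shell — for each n, count the (l, ml) pairs that satisfy l ≥ 2 and ml ≤ 0:
n=3 → 3; n=4 → 7; n=5 → 12; n=6 → 18; n=7 → 25.
Total orbitals: 3 + 7 + 12 + 18 + 25 = 65.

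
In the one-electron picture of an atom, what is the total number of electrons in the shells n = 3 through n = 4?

Shell n has n² orbitals: 3²=9 + 4²=16 = 25 orbitals.
Two spin states per orbital: 2 × 25 = 50 electrons.

50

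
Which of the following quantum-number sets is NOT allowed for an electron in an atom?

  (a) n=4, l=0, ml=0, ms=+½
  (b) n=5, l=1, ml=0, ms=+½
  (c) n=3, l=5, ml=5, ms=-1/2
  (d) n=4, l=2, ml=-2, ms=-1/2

(c)

(c) has l = 5 ≥ n = 3, violating 0 ≤ l ≤ n−1.
The remaining sets (a), (b), (d) satisfy all four rules.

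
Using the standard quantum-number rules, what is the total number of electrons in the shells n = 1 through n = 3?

28

Shell n has n² orbitals: 1²=1 + 2²=4 + 3²=9 = 14 orbitals.
Two spin states per orbital: 2 × 14 = 28 electrons.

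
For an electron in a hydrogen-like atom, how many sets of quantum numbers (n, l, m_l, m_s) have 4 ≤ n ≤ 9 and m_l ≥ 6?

For each n in the range, tally the orbitals obeying m_l ≥ 6:
n=7 → 1; n=8 → 3; n=9 → 6.
Orbitals: 1 + 3 + 6 = 10. Including both spin states (m_s = ±1/2) gives 2 × 10 = 20 states.

20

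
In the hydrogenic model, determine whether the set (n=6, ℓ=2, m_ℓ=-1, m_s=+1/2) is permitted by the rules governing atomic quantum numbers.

Allowed

n = 6 is a positive integer. ℓ = 2 satisfies 0 ≤ ℓ ≤ n−1 = 5. m_ℓ = -1 lies in the range −ℓ … +ℓ (here −2 … 2). m_s = +1/2 is one of ±1/2.
All four constraints are satisfied.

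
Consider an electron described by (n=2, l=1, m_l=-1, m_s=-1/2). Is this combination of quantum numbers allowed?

Valid

n = 2 is a positive integer. l = 1 satisfies 0 ≤ l ≤ n−1 = 1. m_l = -1 lies in the range −l … +l (here −1 … 1). m_s = -1/2 is one of ±1/2.
All four constraints are satisfied.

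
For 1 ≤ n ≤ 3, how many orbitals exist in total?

Total orbitals = 1² + 2² + 3² = 14.

14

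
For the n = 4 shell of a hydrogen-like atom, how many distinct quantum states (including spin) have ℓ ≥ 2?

With n = 4 the allowed ℓ are 0, 1, …, 3.
Per ℓ-value: ℓ=2 → 5; ℓ=3 → 7.
Orbitals: 5 + 7 = 12. Each orbital carries two spin states, so 12 × 2 = 24 states.

24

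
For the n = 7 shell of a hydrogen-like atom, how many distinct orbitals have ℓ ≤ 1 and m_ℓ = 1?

1

Go through ℓ = 0, …, 6 (the values permitted for n = 7).
The (ℓ, m_ℓ) pairs meeting ℓ ≤ 1 and m_ℓ = 1 give: ℓ=1 → 1.
Total orbitals: 1.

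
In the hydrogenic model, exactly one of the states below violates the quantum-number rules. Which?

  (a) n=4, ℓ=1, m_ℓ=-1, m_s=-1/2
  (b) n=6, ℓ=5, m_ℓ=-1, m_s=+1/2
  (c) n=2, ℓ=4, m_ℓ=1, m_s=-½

(c)

(c) has ℓ = 4 ≥ n = 2, violating 0 ≤ ℓ ≤ n−1.
The remaining sets (a), (b) satisfy all four rules.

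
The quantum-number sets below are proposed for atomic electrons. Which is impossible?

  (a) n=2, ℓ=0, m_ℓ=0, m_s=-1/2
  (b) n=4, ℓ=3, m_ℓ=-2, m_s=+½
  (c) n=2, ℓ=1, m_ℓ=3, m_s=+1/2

(c) has |m_ℓ| = 3 > ℓ = 1, violating −ℓ ≤ m_ℓ ≤ ℓ.
The remaining sets (a), (b) satisfy all four rules.

(c)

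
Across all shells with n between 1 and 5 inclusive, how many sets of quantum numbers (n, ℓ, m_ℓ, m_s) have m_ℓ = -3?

6

Count contributing orbitals for each principal shell:
n=4 → 1; n=5 → 2.
Orbitals: 1 + 2 = 3. Including both spin states (m_s = ±1/2) gives 2 × 3 = 6 states.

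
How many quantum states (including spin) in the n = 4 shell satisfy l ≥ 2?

24

The n = 4 shell has l = 0 through 3; check each.
The (l, ml) pairs meeting l ≥ 2 give: l=2 → 5; l=3 → 7.
Orbitals: 5 + 7 = 12. Each orbital carries two spin states, so 12 × 2 = 24 states.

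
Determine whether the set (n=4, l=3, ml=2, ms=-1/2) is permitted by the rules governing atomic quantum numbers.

Yes

n = 4 is a positive integer. l = 3 satisfies 0 ≤ l ≤ n−1 = 3. ml = 2 lies in the range −l … +l (here −3 … 3). ms = -1/2 is one of ±1/2.
All four constraints are satisfied.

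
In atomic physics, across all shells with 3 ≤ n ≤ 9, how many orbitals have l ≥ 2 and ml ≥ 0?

For each n in the range, tally the orbitals obeying l ≥ 2 and ml ≥ 0:
n=3 → 3; n=4 → 7; n=5 → 12; n=6 → 18; n=7 → 25; n=8 → 33; n=9 → 42.
Total orbitals: 3 + 7 + 12 + 18 + 25 + 33 + 42 = 140.

140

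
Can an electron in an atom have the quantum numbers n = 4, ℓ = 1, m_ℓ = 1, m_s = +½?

n = 4 is a positive integer. ℓ = 1 satisfies 0 ≤ ℓ ≤ n−1 = 3. m_ℓ = 1 lies in the range −ℓ … +ℓ (here −1 … 1). m_s = +1/2 is one of ±1/2.
All four constraints are satisfied.

Yes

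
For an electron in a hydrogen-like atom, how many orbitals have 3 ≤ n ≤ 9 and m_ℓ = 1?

35

Treat each shell separately and count matching orbitals:
n=3 → 2; n=4 → 3; n=5 → 4; n=6 → 5; n=7 → 6; n=8 → 7; n=9 → 8.
Total orbitals: 2 + 3 + 4 + 5 + 6 + 7 + 8 = 35.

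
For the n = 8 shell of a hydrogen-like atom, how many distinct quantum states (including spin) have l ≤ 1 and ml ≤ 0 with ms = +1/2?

3

Go through l = 0, …, 7 (the values permitted for n = 8).
Orbitals with l ≤ 1 and ml ≤ 0, by l: l=0 → 1; l=1 → 2.
Orbitals: 1 + 2 = 3. With ms fixed to a single value there is one state per orbital, giving 3 states.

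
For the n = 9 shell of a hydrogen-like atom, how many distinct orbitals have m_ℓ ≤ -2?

Orbitals with m_ℓ ≤ -2, by ℓ: ℓ=2 → 1; ℓ=3 → 2; ℓ=4 → 3; ℓ=5 → 4; ℓ=6 → 5; ℓ=7 → 6; ℓ=8 → 7.
Total orbitals: 1 + 2 + 3 + 4 + 5 + 6 + 7 = 28.

28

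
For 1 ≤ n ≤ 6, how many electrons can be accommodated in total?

182

Total orbitals = 1² + 2² + 3² + 4² + 5² + 6² = 91. Doubling for spin gives 182 electrons.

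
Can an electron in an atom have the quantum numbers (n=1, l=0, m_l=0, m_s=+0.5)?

n = 1 is a positive integer. l = 0 satisfies 0 ≤ l ≤ n−1 = 0. m_l = 0 lies in the range −l … +l (here 0). m_s = +1/2 is one of ±1/2.
All four constraints are satisfied.

Allowed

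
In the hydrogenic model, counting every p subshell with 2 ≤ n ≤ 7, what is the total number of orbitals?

A p subshell (ℓ = 1) exists for every n ≥ 2, so shells n = 2, 3, 4, 5, 6, 7 each contribute one — 6 subshells.
Since each p subshell has 2·1+1 = 3 orbitals, the total is 6 × 3 = 18.

18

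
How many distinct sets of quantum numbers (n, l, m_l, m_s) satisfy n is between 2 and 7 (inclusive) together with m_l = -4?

Per-shell orbital counts meeting the constraint:
n=5 → 1; n=6 → 2; n=7 → 3.
Orbitals: 1 + 2 + 3 = 6. Including both spin states (m_s = ±1/2) gives 2 × 6 = 12 states.

12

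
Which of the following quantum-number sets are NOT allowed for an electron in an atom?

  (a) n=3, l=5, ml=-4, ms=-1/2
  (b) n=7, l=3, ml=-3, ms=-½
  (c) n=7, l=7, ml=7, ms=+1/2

(a) has l = 5 ≥ n = 3, violating 0 ≤ l ≤ n−1.
(c) has l = 7 ≥ n = 7, violating 0 ≤ l ≤ n−1.
The remaining set (b) satisfies all four rules.

(a) and (c)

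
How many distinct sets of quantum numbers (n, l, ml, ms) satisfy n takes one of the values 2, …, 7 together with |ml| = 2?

60

For each n in the range, tally the orbitals obeying |ml| = 2:
n=3 → 2; n=4 → 4; n=5 → 6; n=6 → 8; n=7 → 10.
Orbitals: 2 + 4 + 6 + 8 + 10 = 30. Including both spin states (ms = ±1/2) gives 2 × 30 = 60 states.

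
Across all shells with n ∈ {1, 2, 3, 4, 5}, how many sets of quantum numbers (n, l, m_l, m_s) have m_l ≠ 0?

Treat each shell separately and count matching orbitals:
n=2 → 2; n=3 → 6; n=4 → 12; n=5 → 20.
Orbitals: 2 + 6 + 12 + 20 = 40. Including both spin states (m_s = ±1/2) gives 2 × 40 = 80 states.

80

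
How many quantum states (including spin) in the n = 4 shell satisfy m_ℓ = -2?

With n = 4 the allowed ℓ are 0, 1, …, 3.
Orbitals with m_ℓ = -2, by ℓ: ℓ=2 → 1; ℓ=3 → 1.
Orbitals: 1 + 1 = 2. Each orbital carries two spin states, so 2 × 2 = 4 states.

4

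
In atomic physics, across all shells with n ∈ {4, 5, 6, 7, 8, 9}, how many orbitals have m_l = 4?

15

Count contributing orbitals for each principal shell:
n=5 → 1; n=6 → 2; n=7 → 3; n=8 → 4; n=9 → 5.
Total orbitals: 1 + 2 + 3 + 4 + 5 = 15.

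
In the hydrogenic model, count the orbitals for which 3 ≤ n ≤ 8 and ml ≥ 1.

83

Count contributing orbitals for each principal shell:
n=3 → 3; n=4 → 6; n=5 → 10; n=6 → 15; n=7 → 21; n=8 → 28.
Total orbitals: 3 + 6 + 10 + 15 + 21 + 28 = 83.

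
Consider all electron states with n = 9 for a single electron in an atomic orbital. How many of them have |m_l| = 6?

The n = 9 shell has l = 0 through 8; check each.
Contributions: l=6 → 2; l=7 → 2; l=8 → 2.
Orbitals: 2 + 2 + 2 = 6. Each orbital carries two spin states, so 6 × 2 = 12 states.

12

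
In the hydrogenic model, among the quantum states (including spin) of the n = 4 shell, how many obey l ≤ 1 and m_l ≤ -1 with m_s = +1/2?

1

Per l-value: l=1 → 1.
Orbitals: 1. With m_s fixed to a single value there is one state per orbital, giving 1 state.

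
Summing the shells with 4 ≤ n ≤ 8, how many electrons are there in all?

Shell n has n² orbitals: 4²=16 + 5²=25 + 6²=36 + 7²=49 + 8²=64 = 190 orbitals.
Two spin states per orbital: 2 × 190 = 380 electrons.

380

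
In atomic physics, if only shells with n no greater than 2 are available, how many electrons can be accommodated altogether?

Total orbitals = 1² + 2² = 5. Doubling for spin gives 10 electrons.

10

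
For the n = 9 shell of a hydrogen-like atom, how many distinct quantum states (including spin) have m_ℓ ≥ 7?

6

The n = 9 shell has ℓ = 0 through 8; check each.
The (ℓ, m_ℓ) pairs meeting m_ℓ ≥ 7 give: ℓ=7 → 1; ℓ=8 → 2.
Orbitals: 1 + 2 = 3. Each orbital carries two spin states, so 3 × 2 = 6 states.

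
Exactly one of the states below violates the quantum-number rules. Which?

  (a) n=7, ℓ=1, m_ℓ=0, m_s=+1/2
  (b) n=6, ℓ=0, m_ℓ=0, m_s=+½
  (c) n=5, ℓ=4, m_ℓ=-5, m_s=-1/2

(c)

(c) has |m_ℓ| = 5 > ℓ = 4, violating −ℓ ≤ m_ℓ ≤ ℓ.
The remaining sets (a), (b) satisfy all four rules.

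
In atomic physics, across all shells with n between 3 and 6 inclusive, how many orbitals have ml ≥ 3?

Work shell by shell — for each n, count the (l, ml) pairs that satisfy ml ≥ 3:
n=4 → 1; n=5 → 3; n=6 → 6.
Total orbitals: 1 + 3 + 6 = 10.

10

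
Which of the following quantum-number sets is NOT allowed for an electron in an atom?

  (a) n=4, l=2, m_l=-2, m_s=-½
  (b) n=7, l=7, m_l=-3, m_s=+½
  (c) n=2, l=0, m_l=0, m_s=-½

(b)

(b) has l = 7 ≥ n = 7, violating 0 ≤ l ≤ n−1.
The remaining sets (a), (c) satisfy all four rules.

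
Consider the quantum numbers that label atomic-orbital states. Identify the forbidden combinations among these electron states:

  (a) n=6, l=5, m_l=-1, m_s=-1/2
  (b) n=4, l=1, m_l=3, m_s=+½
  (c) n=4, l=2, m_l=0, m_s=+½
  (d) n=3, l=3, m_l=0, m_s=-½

(b) and (d)

(b) has |m_l| = 3 > l = 1, violating −l ≤ m_l ≤ l.
(d) has l = 3 ≥ n = 3, violating 0 ≤ l ≤ n−1.
The remaining sets (a), (c) satisfy all four rules.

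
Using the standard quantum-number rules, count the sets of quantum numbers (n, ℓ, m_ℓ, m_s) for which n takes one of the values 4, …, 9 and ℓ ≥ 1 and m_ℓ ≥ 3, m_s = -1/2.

Treat each shell separately and count matching orbitals:
n=4 → 1; n=5 → 3; n=6 → 6; n=7 → 10; n=8 → 15; n=9 → 21.
Orbitals: 1 + 3 + 6 + 10 + 15 + 21 = 56. With m_s fixed to -1/2 there is one state per orbital, so 56 states.

56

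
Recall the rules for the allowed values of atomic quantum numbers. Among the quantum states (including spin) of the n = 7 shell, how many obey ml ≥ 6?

For n = 7, l ranges over 0 … 6.
Orbitals with ml ≥ 6, by l: l=6 → 1.
Orbitals: 1. Each orbital carries two spin states, so 1 × 2 = 2 states.

2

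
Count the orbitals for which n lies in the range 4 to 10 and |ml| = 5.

30

Count contributing orbitals for each principal shell:
n=6 → 2; n=7 → 4; n=8 → 6; n=9 → 8; n=10 → 10.
Total orbitals: 2 + 4 + 6 + 8 + 10 = 30.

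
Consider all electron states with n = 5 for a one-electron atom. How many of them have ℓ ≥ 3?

32

Orbitals with ℓ ≥ 3, by ℓ: ℓ=3 → 7; ℓ=4 → 9.
Orbitals: 7 + 9 = 16. Each orbital carries two spin states, so 16 × 2 = 32 states.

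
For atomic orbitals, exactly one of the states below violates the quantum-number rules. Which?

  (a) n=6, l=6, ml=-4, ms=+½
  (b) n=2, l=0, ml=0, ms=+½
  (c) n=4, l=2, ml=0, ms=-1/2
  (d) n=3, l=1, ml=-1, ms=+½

(a) has l = 6 ≥ n = 6, violating 0 ≤ l ≤ n−1.
The remaining sets (b), (c), (d) satisfy all four rules.

(a)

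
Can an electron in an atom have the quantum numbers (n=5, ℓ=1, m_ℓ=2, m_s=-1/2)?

The magnetic quantum number must satisfy −ℓ ≤ m_ℓ ≤ ℓ. With ℓ = 1, m_ℓ can only be -1, 0, 1, so m_ℓ = 2 is forbidden.

Not allowed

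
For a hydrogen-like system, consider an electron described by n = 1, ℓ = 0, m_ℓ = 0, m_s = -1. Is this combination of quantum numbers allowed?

The spin quantum number for an electron can only be m_s = +1/2 or −1/2; m_s = -1 is not one of those.

Invalid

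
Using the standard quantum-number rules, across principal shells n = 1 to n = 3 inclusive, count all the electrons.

28

Shell n has n² orbitals: 1²=1 + 2²=4 + 3²=9 = 14 orbitals.
Two spin states per orbital: 2 × 14 = 28 electrons.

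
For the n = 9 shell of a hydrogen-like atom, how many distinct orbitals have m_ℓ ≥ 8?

1

For n = 9, ℓ ranges over 0 … 8.
Contributions: ℓ=8 → 1.
Total orbitals: 1.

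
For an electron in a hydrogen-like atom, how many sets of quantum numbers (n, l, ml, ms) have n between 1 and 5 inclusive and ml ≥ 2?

20

Count contributing orbitals for each principal shell:
n=3 → 1; n=4 → 3; n=5 → 6.
Orbitals: 1 + 3 + 6 = 10. Including both spin states (ms = ±1/2) gives 2 × 10 = 20 states.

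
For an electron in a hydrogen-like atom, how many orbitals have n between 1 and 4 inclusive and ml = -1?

Go shell by shell, enumerating (l, ml) with ml = -1:
n=2 → 1; n=3 → 2; n=4 → 3.
Total orbitals: 1 + 2 + 3 = 6.

6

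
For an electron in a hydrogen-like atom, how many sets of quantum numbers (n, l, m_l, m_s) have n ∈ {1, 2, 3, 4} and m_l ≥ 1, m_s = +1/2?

10

Treat each shell separately and count matching orbitals:
n=2 → 1; n=3 → 3; n=4 → 6.
Orbitals: 1 + 3 + 6 = 10. With m_s fixed to +1/2 there is one state per orbital, so 10 states.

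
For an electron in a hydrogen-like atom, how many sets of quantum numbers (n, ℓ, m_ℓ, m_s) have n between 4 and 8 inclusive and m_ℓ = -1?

50

Per-shell orbital counts meeting the constraint:
n=4 → 3; n=5 → 4; n=6 → 5; n=7 → 6; n=8 → 7.
Orbitals: 3 + 4 + 5 + 6 + 7 = 25. Including both spin states (m_s = ±1/2) gives 2 × 25 = 50 states.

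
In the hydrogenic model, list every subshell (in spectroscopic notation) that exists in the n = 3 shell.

For n = 3, ℓ runs from 0 to 2. In spectroscopic notation ℓ = 0,1,2,… ↔ s,p,d,f,g,h,i, so the subshells are 3s, 3p, 3d.

3s, 3p, 3d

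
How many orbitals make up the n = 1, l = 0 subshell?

1

A subshell has 2l+1 orbitals; with l = 0, that's 1.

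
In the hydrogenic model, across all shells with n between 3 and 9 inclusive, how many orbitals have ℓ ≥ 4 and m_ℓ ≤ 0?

95

Per-shell orbital counts meeting the constraint:
n=5 → 5; n=6 → 11; n=7 → 18; n=8 → 26; n=9 → 35.
Total orbitals: 5 + 11 + 18 + 26 + 35 = 95.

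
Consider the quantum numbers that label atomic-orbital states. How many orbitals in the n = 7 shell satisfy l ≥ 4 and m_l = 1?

3

With n = 7 the allowed l are 0, 1, …, 6.
Per l-value: l=4 → 1; l=5 → 1; l=6 → 1.
Total orbitals: 1 + 1 + 1 = 3.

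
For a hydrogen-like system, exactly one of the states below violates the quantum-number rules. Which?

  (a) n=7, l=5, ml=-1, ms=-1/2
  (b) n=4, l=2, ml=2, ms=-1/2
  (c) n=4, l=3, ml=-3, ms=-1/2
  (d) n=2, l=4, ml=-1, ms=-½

(d) has l = 4 ≥ n = 2, violating 0 ≤ l ≤ n−1.
The remaining sets (a), (b), (c) satisfy all four rules.

(d)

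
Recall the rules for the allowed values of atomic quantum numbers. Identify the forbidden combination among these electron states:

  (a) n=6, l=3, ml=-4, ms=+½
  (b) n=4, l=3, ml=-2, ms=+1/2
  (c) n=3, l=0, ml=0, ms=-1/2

(a) has |ml| = 4 > l = 3, violating −l ≤ ml ≤ l.
The remaining sets (b), (c) satisfy all four rules.

(a)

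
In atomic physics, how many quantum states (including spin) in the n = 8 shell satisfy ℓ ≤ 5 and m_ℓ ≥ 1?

Go through ℓ = 0, …, 7 (the values permitted for n = 8).
Orbitals with ℓ ≤ 5 and m_ℓ ≥ 1, by ℓ: ℓ=1 → 1; ℓ=2 → 2; ℓ=3 → 3; ℓ=4 → 4; ℓ=5 → 5.
Orbitals: 1 + 2 + 3 + 4 + 5 = 15. Each orbital carries two spin states, so 15 × 2 = 30 states.

30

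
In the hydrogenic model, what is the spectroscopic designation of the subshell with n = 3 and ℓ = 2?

3d

ℓ = 2 corresponds to the letter 'd', so the subshell is 3d.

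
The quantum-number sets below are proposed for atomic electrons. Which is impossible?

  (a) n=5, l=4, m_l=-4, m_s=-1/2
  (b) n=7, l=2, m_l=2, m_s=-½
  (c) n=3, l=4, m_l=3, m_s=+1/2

(c) has l = 4 ≥ n = 3, violating 0 ≤ l ≤ n−1.
The remaining sets (a), (b) satisfy all four rules.

(c)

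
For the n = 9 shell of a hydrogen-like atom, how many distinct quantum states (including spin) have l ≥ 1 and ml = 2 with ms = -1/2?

The n = 9 shell has l = 0 through 8; check each.
The (l, ml) pairs meeting l ≥ 1 and ml = 2 give: l=2 → 1; l=3 → 1; l=4 → 1; l=5 → 1; l=6 → 1; l=7 → 1; l=8 → 1.
Orbitals: 1 + 1 + 1 + 1 + 1 + 1 + 1 = 7. With ms fixed to a single value there is one state per orbital, giving 7 states.

7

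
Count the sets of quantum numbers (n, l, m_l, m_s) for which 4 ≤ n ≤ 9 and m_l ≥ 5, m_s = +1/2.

Per-shell orbital counts meeting the constraint:
n=6 → 1; n=7 → 3; n=8 → 6; n=9 → 10.
Orbitals: 1 + 3 + 6 + 10 = 20. With m_s fixed to +1/2 there is one state per orbital, so 20 states.

20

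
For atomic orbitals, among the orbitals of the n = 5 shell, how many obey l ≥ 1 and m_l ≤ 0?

14

Per l-value: l=1 → 2; l=2 → 3; l=3 → 4; l=4 → 5.
Total orbitals: 2 + 3 + 4 + 5 = 14.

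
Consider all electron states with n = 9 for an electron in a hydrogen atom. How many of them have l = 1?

The n = 9 shell has l = 0 through 8; check each.
The (l, ml) pairs meeting l = 1 give: l=1 → 3.
Orbitals: 3. Each orbital carries two spin states, so 3 × 2 = 6 states.

6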